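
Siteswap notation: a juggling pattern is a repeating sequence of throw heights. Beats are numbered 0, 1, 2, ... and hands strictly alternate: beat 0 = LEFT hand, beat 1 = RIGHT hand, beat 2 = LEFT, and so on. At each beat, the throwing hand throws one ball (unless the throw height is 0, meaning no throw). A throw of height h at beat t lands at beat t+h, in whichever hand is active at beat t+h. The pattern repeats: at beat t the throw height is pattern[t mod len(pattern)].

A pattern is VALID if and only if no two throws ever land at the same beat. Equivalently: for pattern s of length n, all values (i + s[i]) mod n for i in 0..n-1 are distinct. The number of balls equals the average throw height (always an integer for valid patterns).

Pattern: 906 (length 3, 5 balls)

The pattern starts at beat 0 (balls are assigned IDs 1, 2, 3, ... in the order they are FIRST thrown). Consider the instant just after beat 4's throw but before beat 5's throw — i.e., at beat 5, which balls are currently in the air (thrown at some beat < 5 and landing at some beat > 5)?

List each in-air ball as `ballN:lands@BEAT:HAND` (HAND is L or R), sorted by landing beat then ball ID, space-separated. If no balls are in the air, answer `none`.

Answer: ball2:lands@8:L ball1:lands@9:R ball3:lands@12:L

Derivation:
Beat 0 (L): throw ball1 h=9 -> lands@9:R; in-air after throw: [b1@9:R]
Beat 2 (L): throw ball2 h=6 -> lands@8:L; in-air after throw: [b2@8:L b1@9:R]
Beat 3 (R): throw ball3 h=9 -> lands@12:L; in-air after throw: [b2@8:L b1@9:R b3@12:L]
Beat 5 (R): throw ball4 h=6 -> lands@11:R; in-air after throw: [b2@8:L b1@9:R b4@11:R b3@12:L]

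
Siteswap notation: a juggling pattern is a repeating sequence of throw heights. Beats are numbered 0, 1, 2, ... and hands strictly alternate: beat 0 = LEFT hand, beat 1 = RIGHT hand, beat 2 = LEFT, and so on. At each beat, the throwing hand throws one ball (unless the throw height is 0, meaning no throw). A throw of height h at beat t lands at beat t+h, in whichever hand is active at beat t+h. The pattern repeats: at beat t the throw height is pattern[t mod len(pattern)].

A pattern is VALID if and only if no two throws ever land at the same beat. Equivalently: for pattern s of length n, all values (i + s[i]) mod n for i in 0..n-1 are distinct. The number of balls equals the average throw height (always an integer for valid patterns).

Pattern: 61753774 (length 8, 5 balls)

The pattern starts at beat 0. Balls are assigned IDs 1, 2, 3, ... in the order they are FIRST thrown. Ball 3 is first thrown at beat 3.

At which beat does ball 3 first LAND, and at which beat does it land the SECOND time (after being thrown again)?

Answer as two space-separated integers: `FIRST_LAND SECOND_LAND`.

Answer: 8 14

Derivation:
Beat 0 (L): throw ball1 h=6 -> lands@6:L; in-air after throw: [b1@6:L]
Beat 1 (R): throw ball2 h=1 -> lands@2:L; in-air after throw: [b2@2:L b1@6:L]
Beat 2 (L): throw ball2 h=7 -> lands@9:R; in-air after throw: [b1@6:L b2@9:R]
Beat 3 (R): throw ball3 h=5 -> lands@8:L; in-air after throw: [b1@6:L b3@8:L b2@9:R]
Beat 4 (L): throw ball4 h=3 -> lands@7:R; in-air after throw: [b1@6:L b4@7:R b3@8:L b2@9:R]
Beat 5 (R): throw ball5 h=7 -> lands@12:L; in-air after throw: [b1@6:L b4@7:R b3@8:L b2@9:R b5@12:L]
Beat 6 (L): throw ball1 h=7 -> lands@13:R; in-air after throw: [b4@7:R b3@8:L b2@9:R b5@12:L b1@13:R]
Beat 7 (R): throw ball4 h=4 -> lands@11:R; in-air after throw: [b3@8:L b2@9:R b4@11:R b5@12:L b1@13:R]
Beat 8 (L): throw ball3 h=6 -> lands@14:L; in-air after throw: [b2@9:R b4@11:R b5@12:L b1@13:R b3@14:L]
Beat 9 (R): throw ball2 h=1 -> lands@10:L; in-air after throw: [b2@10:L b4@11:R b5@12:L b1@13:R b3@14:L]
Beat 10 (L): throw ball2 h=7 -> lands@17:R; in-air after throw: [b4@11:R b5@12:L b1@13:R b3@14:L b2@17:R]
Beat 11 (R): throw ball4 h=5 -> lands@16:L; in-air after throw: [b5@12:L b1@13:R b3@14:L b4@16:L b2@17:R]
Beat 12 (L): throw ball5 h=3 -> lands@15:R; in-air after throw: [b1@13:R b3@14:L b5@15:R b4@16:L b2@17:R]
Beat 13 (R): throw ball1 h=7 -> lands@20:L; in-air after throw: [b3@14:L b5@15:R b4@16:L b2@17:R b1@20:L]
Ball 3: thrown@3 h=5 -> first land @8; rethrown@8 h=6 -> second land @14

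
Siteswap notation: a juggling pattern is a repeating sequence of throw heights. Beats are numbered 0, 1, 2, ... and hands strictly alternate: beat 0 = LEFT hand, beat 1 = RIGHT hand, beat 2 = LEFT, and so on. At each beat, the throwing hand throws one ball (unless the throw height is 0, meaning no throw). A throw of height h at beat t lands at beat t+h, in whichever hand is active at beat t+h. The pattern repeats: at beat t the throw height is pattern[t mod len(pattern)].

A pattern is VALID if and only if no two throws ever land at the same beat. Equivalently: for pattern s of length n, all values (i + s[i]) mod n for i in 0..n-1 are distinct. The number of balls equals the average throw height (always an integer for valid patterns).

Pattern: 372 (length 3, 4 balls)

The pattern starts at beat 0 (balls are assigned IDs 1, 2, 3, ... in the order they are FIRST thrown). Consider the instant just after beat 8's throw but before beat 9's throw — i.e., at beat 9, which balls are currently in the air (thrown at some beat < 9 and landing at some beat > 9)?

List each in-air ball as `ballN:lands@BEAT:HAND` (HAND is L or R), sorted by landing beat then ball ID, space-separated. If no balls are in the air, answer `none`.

Beat 0 (L): throw ball1 h=3 -> lands@3:R; in-air after throw: [b1@3:R]
Beat 1 (R): throw ball2 h=7 -> lands@8:L; in-air after throw: [b1@3:R b2@8:L]
Beat 2 (L): throw ball3 h=2 -> lands@4:L; in-air after throw: [b1@3:R b3@4:L b2@8:L]
Beat 3 (R): throw ball1 h=3 -> lands@6:L; in-air after throw: [b3@4:L b1@6:L b2@8:L]
Beat 4 (L): throw ball3 h=7 -> lands@11:R; in-air after throw: [b1@6:L b2@8:L b3@11:R]
Beat 5 (R): throw ball4 h=2 -> lands@7:R; in-air after throw: [b1@6:L b4@7:R b2@8:L b3@11:R]
Beat 6 (L): throw ball1 h=3 -> lands@9:R; in-air after throw: [b4@7:R b2@8:L b1@9:R b3@11:R]
Beat 7 (R): throw ball4 h=7 -> lands@14:L; in-air after throw: [b2@8:L b1@9:R b3@11:R b4@14:L]
Beat 8 (L): throw ball2 h=2 -> lands@10:L; in-air after throw: [b1@9:R b2@10:L b3@11:R b4@14:L]
Beat 9 (R): throw ball1 h=3 -> lands@12:L; in-air after throw: [b2@10:L b3@11:R b1@12:L b4@14:L]

Answer: ball2:lands@10:L ball3:lands@11:R ball4:lands@14:L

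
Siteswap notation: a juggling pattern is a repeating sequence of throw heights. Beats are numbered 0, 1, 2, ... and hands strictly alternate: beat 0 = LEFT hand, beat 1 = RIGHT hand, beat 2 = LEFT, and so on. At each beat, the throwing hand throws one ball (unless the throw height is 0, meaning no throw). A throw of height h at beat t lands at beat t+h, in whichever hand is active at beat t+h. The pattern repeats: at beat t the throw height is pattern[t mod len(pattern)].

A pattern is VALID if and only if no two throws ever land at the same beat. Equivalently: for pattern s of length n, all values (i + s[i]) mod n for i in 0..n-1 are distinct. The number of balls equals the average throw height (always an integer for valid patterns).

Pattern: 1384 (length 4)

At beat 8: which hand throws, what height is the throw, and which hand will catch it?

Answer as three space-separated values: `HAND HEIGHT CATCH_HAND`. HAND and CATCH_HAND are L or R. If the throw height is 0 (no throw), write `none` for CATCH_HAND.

Answer: L 1 R

Derivation:
Beat 8: 8 mod 2 = 0, so hand = L
Throw height = pattern[8 mod 4] = pattern[0] = 1
Lands at beat 8+1=9, 9 mod 2 = 1, so catch hand = R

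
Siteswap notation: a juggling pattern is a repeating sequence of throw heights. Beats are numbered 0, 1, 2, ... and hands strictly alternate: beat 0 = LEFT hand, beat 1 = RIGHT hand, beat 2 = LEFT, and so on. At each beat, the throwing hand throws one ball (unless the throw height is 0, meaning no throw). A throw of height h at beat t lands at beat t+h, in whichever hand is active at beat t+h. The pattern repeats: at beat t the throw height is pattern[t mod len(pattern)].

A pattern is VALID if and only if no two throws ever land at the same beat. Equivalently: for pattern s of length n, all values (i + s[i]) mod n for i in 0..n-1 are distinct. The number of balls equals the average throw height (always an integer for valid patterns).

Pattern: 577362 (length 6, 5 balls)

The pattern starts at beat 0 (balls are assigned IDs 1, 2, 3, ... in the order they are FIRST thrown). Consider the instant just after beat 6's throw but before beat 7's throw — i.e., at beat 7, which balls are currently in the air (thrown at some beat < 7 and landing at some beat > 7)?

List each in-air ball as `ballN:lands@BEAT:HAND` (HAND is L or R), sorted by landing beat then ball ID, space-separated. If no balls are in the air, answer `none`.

Answer: ball2:lands@8:L ball3:lands@9:R ball5:lands@10:L ball4:lands@11:R

Derivation:
Beat 0 (L): throw ball1 h=5 -> lands@5:R; in-air after throw: [b1@5:R]
Beat 1 (R): throw ball2 h=7 -> lands@8:L; in-air after throw: [b1@5:R b2@8:L]
Beat 2 (L): throw ball3 h=7 -> lands@9:R; in-air after throw: [b1@5:R b2@8:L b3@9:R]
Beat 3 (R): throw ball4 h=3 -> lands@6:L; in-air after throw: [b1@5:R b4@6:L b2@8:L b3@9:R]
Beat 4 (L): throw ball5 h=6 -> lands@10:L; in-air after throw: [b1@5:R b4@6:L b2@8:L b3@9:R b5@10:L]
Beat 5 (R): throw ball1 h=2 -> lands@7:R; in-air after throw: [b4@6:L b1@7:R b2@8:L b3@9:R b5@10:L]
Beat 6 (L): throw ball4 h=5 -> lands@11:R; in-air after throw: [b1@7:R b2@8:L b3@9:R b5@10:L b4@11:R]
Beat 7 (R): throw ball1 h=7 -> lands@14:L; in-air after throw: [b2@8:L b3@9:R b5@10:L b4@11:R b1@14:L]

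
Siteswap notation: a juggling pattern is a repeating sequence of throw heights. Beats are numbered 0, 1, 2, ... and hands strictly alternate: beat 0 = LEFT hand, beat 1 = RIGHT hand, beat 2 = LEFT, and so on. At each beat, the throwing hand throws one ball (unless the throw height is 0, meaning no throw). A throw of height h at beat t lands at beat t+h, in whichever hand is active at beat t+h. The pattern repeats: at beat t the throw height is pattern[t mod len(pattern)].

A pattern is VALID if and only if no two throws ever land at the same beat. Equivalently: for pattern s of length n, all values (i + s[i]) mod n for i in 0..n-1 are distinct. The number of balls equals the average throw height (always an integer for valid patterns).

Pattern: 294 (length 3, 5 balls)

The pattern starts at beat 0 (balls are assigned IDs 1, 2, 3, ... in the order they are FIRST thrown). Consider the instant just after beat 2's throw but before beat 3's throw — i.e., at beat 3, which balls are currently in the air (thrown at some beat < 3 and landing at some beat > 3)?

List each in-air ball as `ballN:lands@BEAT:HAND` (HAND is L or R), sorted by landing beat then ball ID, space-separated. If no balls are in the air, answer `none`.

Beat 0 (L): throw ball1 h=2 -> lands@2:L; in-air after throw: [b1@2:L]
Beat 1 (R): throw ball2 h=9 -> lands@10:L; in-air after throw: [b1@2:L b2@10:L]
Beat 2 (L): throw ball1 h=4 -> lands@6:L; in-air after throw: [b1@6:L b2@10:L]
Beat 3 (R): throw ball3 h=2 -> lands@5:R; in-air after throw: [b3@5:R b1@6:L b2@10:L]

Answer: ball1:lands@6:L ball2:lands@10:L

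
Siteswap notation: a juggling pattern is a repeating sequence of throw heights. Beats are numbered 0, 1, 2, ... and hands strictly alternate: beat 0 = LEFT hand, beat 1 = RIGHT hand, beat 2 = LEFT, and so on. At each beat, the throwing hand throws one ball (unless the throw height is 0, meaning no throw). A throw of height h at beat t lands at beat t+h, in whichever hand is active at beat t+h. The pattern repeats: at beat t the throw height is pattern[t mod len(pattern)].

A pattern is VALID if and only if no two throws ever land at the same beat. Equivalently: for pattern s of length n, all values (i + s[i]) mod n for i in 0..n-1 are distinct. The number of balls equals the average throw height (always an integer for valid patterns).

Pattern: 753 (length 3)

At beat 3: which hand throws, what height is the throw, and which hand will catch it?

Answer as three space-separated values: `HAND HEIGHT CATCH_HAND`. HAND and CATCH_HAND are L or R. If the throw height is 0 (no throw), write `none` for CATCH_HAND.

Beat 3: 3 mod 2 = 1, so hand = R
Throw height = pattern[3 mod 3] = pattern[0] = 7
Lands at beat 3+7=10, 10 mod 2 = 0, so catch hand = L

Answer: R 7 L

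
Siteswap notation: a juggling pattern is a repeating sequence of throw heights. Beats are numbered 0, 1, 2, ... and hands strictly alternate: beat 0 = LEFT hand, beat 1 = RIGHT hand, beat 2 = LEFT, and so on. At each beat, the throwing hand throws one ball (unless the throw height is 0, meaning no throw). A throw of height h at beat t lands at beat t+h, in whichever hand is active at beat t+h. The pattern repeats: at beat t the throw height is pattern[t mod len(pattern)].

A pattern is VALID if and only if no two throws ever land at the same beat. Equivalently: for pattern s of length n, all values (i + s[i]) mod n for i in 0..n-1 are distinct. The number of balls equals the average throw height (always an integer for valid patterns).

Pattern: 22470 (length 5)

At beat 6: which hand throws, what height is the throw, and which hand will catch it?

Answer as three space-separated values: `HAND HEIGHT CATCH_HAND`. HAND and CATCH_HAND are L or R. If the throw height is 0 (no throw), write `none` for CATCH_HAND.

Answer: L 2 L

Derivation:
Beat 6: 6 mod 2 = 0, so hand = L
Throw height = pattern[6 mod 5] = pattern[1] = 2
Lands at beat 6+2=8, 8 mod 2 = 0, so catch hand = L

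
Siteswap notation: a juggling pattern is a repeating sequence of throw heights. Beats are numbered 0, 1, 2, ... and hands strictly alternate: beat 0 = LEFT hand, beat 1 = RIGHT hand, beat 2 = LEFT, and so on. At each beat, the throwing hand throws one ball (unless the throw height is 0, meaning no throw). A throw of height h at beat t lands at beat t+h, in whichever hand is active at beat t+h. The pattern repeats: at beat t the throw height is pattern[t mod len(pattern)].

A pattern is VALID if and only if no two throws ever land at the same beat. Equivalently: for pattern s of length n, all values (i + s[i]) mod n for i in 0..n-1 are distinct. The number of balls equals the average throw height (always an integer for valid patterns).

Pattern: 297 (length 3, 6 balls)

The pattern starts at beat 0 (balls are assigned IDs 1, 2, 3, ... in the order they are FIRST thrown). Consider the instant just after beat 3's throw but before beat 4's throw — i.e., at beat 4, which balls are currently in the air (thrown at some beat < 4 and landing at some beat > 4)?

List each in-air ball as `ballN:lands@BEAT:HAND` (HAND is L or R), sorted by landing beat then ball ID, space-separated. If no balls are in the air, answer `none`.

Beat 0 (L): throw ball1 h=2 -> lands@2:L; in-air after throw: [b1@2:L]
Beat 1 (R): throw ball2 h=9 -> lands@10:L; in-air after throw: [b1@2:L b2@10:L]
Beat 2 (L): throw ball1 h=7 -> lands@9:R; in-air after throw: [b1@9:R b2@10:L]
Beat 3 (R): throw ball3 h=2 -> lands@5:R; in-air after throw: [b3@5:R b1@9:R b2@10:L]
Beat 4 (L): throw ball4 h=9 -> lands@13:R; in-air after throw: [b3@5:R b1@9:R b2@10:L b4@13:R]

Answer: ball3:lands@5:R ball1:lands@9:R ball2:lands@10:L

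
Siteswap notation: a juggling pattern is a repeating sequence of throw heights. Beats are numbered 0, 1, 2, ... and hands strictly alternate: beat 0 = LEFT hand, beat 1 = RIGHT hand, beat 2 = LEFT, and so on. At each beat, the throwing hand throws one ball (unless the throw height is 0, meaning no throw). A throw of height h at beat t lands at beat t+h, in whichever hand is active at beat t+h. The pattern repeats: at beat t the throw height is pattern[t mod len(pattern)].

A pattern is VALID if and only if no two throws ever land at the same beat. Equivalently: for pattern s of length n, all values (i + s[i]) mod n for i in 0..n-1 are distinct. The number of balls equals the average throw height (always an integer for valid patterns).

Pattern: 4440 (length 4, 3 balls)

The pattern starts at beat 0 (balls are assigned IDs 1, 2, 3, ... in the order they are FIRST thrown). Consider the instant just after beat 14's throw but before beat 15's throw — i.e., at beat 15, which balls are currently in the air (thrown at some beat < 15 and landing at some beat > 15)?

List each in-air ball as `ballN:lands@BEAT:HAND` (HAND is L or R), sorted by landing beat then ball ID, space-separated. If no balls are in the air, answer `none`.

Answer: ball1:lands@16:L ball2:lands@17:R ball3:lands@18:L

Derivation:
Beat 0 (L): throw ball1 h=4 -> lands@4:L; in-air after throw: [b1@4:L]
Beat 1 (R): throw ball2 h=4 -> lands@5:R; in-air after throw: [b1@4:L b2@5:R]
Beat 2 (L): throw ball3 h=4 -> lands@6:L; in-air after throw: [b1@4:L b2@5:R b3@6:L]
Beat 4 (L): throw ball1 h=4 -> lands@8:L; in-air after throw: [b2@5:R b3@6:L b1@8:L]
Beat 5 (R): throw ball2 h=4 -> lands@9:R; in-air after throw: [b3@6:L b1@8:L b2@9:R]
Beat 6 (L): throw ball3 h=4 -> lands@10:L; in-air after throw: [b1@8:L b2@9:R b3@10:L]
Beat 8 (L): throw ball1 h=4 -> lands@12:L; in-air after throw: [b2@9:R b3@10:L b1@12:L]
Beat 9 (R): throw ball2 h=4 -> lands@13:R; in-air after throw: [b3@10:L b1@12:L b2@13:R]
Beat 10 (L): throw ball3 h=4 -> lands@14:L; in-air after throw: [b1@12:L b2@13:R b3@14:L]
Beat 12 (L): throw ball1 h=4 -> lands@16:L; in-air after throw: [b2@13:R b3@14:L b1@16:L]
Beat 13 (R): throw ball2 h=4 -> lands@17:R; in-air after throw: [b3@14:L b1@16:L b2@17:R]
Beat 14 (L): throw ball3 h=4 -> lands@18:L; in-air after throw: [b1@16:L b2@17:R b3@18:L]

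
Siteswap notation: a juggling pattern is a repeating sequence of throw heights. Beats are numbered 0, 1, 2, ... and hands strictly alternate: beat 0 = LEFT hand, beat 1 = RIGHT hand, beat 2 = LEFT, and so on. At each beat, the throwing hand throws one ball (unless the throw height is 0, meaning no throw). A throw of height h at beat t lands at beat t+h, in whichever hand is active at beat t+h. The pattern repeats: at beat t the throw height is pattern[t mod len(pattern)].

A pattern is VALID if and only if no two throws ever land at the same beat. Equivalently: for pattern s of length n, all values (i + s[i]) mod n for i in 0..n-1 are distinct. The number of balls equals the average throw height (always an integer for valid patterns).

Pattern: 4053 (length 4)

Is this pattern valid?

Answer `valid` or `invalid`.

i=0: (i + s[i]) mod n = (0 + 4) mod 4 = 0
i=1: (i + s[i]) mod n = (1 + 0) mod 4 = 1
i=2: (i + s[i]) mod n = (2 + 5) mod 4 = 3
i=3: (i + s[i]) mod n = (3 + 3) mod 4 = 2
Residues: [0, 1, 3, 2], distinct: True

Answer: valid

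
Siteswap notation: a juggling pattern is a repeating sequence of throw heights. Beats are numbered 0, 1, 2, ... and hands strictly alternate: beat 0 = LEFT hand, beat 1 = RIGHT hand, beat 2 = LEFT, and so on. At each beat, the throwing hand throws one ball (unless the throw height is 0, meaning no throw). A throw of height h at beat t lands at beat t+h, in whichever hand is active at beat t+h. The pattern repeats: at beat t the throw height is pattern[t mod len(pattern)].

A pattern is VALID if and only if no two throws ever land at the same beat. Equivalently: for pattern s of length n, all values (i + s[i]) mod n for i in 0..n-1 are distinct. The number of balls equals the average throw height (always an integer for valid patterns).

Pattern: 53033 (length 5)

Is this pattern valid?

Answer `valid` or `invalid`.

i=0: (i + s[i]) mod n = (0 + 5) mod 5 = 0
i=1: (i + s[i]) mod n = (1 + 3) mod 5 = 4
i=2: (i + s[i]) mod n = (2 + 0) mod 5 = 2
i=3: (i + s[i]) mod n = (3 + 3) mod 5 = 1
i=4: (i + s[i]) mod n = (4 + 3) mod 5 = 2
Residues: [0, 4, 2, 1, 2], distinct: False

Answer: invalid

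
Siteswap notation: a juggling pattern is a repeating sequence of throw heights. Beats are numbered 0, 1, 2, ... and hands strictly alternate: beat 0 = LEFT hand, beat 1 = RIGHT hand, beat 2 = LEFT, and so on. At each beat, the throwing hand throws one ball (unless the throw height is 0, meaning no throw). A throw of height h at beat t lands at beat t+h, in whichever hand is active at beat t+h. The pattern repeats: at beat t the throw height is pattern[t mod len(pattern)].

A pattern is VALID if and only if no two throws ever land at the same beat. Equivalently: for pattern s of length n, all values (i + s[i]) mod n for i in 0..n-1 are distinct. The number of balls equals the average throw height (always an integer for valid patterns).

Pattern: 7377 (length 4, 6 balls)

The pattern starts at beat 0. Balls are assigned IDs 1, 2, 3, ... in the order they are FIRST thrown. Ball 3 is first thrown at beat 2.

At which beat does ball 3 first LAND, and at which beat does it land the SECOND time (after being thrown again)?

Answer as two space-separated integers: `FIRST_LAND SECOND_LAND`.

Answer: 9 12

Derivation:
Beat 0 (L): throw ball1 h=7 -> lands@7:R; in-air after throw: [b1@7:R]
Beat 1 (R): throw ball2 h=3 -> lands@4:L; in-air after throw: [b2@4:L b1@7:R]
Beat 2 (L): throw ball3 h=7 -> lands@9:R; in-air after throw: [b2@4:L b1@7:R b3@9:R]
Beat 3 (R): throw ball4 h=7 -> lands@10:L; in-air after throw: [b2@4:L b1@7:R b3@9:R b4@10:L]
Beat 4 (L): throw ball2 h=7 -> lands@11:R; in-air after throw: [b1@7:R b3@9:R b4@10:L b2@11:R]
Beat 5 (R): throw ball5 h=3 -> lands@8:L; in-air after throw: [b1@7:R b5@8:L b3@9:R b4@10:L b2@11:R]
Beat 6 (L): throw ball6 h=7 -> lands@13:R; in-air after throw: [b1@7:R b5@8:L b3@9:R b4@10:L b2@11:R b6@13:R]
Beat 7 (R): throw ball1 h=7 -> lands@14:L; in-air after throw: [b5@8:L b3@9:R b4@10:L b2@11:R b6@13:R b1@14:L]
Beat 8 (L): throw ball5 h=7 -> lands@15:R; in-air after throw: [b3@9:R b4@10:L b2@11:R b6@13:R b1@14:L b5@15:R]
Beat 9 (R): throw ball3 h=3 -> lands@12:L; in-air after throw: [b4@10:L b2@11:R b3@12:L b6@13:R b1@14:L b5@15:R]
Beat 10 (L): throw ball4 h=7 -> lands@17:R; in-air after throw: [b2@11:R b3@12:L b6@13:R b1@14:L b5@15:R b4@17:R]
Beat 11 (R): throw ball2 h=7 -> lands@18:L; in-air after throw: [b3@12:L b6@13:R b1@14:L b5@15:R b4@17:R b2@18:L]
Ball 3: thrown@2 h=7 -> first land @9; rethrown@9 h=3 -> second land @12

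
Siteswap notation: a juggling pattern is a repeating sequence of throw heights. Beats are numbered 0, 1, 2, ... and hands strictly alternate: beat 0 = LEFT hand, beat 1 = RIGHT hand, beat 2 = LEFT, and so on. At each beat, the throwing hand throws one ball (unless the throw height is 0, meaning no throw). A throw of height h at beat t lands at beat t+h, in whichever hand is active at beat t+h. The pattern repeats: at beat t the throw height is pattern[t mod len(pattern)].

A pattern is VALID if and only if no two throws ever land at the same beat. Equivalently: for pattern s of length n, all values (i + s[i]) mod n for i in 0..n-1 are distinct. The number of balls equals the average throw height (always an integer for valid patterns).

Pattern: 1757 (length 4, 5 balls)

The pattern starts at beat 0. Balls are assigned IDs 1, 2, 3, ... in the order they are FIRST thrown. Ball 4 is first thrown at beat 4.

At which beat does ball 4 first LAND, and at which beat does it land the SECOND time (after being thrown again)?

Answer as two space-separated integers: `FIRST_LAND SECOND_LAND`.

Beat 0 (L): throw ball1 h=1 -> lands@1:R; in-air after throw: [b1@1:R]
Beat 1 (R): throw ball1 h=7 -> lands@8:L; in-air after throw: [b1@8:L]
Beat 2 (L): throw ball2 h=5 -> lands@7:R; in-air after throw: [b2@7:R b1@8:L]
Beat 3 (R): throw ball3 h=7 -> lands@10:L; in-air after throw: [b2@7:R b1@8:L b3@10:L]
Beat 4 (L): throw ball4 h=1 -> lands@5:R; in-air after throw: [b4@5:R b2@7:R b1@8:L b3@10:L]
Beat 5 (R): throw ball4 h=7 -> lands@12:L; in-air after throw: [b2@7:R b1@8:L b3@10:L b4@12:L]
Beat 6 (L): throw ball5 h=5 -> lands@11:R; in-air after throw: [b2@7:R b1@8:L b3@10:L b5@11:R b4@12:L]
Beat 7 (R): throw ball2 h=7 -> lands@14:L; in-air after throw: [b1@8:L b3@10:L b5@11:R b4@12:L b2@14:L]
Beat 8 (L): throw ball1 h=1 -> lands@9:R; in-air after throw: [b1@9:R b3@10:L b5@11:R b4@12:L b2@14:L]
Beat 9 (R): throw ball1 h=7 -> lands@16:L; in-air after throw: [b3@10:L b5@11:R b4@12:L b2@14:L b1@16:L]
Beat 10 (L): throw ball3 h=5 -> lands@15:R; in-air after throw: [b5@11:R b4@12:L b2@14:L b3@15:R b1@16:L]
Beat 11 (R): throw ball5 h=7 -> lands@18:L; in-air after throw: [b4@12:L b2@14:L b3@15:R b1@16:L b5@18:L]
Beat 12 (L): throw ball4 h=1 -> lands@13:R; in-air after throw: [b4@13:R b2@14:L b3@15:R b1@16:L b5@18:L]
Ball 4: thrown@4 h=1 -> first land @5; rethrown@5 h=7 -> second land @12

Answer: 5 12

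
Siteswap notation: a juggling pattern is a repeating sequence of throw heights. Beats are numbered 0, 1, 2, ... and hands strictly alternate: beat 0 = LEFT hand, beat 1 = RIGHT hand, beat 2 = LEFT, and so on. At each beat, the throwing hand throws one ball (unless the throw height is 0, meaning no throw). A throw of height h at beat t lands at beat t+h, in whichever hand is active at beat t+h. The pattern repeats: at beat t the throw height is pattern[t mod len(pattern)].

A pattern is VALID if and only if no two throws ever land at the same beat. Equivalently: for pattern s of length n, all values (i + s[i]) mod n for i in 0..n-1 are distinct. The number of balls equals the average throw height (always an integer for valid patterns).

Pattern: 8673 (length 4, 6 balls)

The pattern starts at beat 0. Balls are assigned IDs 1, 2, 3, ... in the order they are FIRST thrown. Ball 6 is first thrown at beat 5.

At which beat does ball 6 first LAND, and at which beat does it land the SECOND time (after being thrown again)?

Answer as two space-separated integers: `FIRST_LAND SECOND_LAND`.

Answer: 11 14

Derivation:
Beat 0 (L): throw ball1 h=8 -> lands@8:L; in-air after throw: [b1@8:L]
Beat 1 (R): throw ball2 h=6 -> lands@7:R; in-air after throw: [b2@7:R b1@8:L]
Beat 2 (L): throw ball3 h=7 -> lands@9:R; in-air after throw: [b2@7:R b1@8:L b3@9:R]
Beat 3 (R): throw ball4 h=3 -> lands@6:L; in-air after throw: [b4@6:L b2@7:R b1@8:L b3@9:R]
Beat 4 (L): throw ball5 h=8 -> lands@12:L; in-air after throw: [b4@6:L b2@7:R b1@8:L b3@9:R b5@12:L]
Beat 5 (R): throw ball6 h=6 -> lands@11:R; in-air after throw: [b4@6:L b2@7:R b1@8:L b3@9:R b6@11:R b5@12:L]
Beat 6 (L): throw ball4 h=7 -> lands@13:R; in-air after throw: [b2@7:R b1@8:L b3@9:R b6@11:R b5@12:L b4@13:R]
Beat 7 (R): throw ball2 h=3 -> lands@10:L; in-air after throw: [b1@8:L b3@9:R b2@10:L b6@11:R b5@12:L b4@13:R]
Beat 8 (L): throw ball1 h=8 -> lands@16:L; in-air after throw: [b3@9:R b2@10:L b6@11:R b5@12:L b4@13:R b1@16:L]
Beat 9 (R): throw ball3 h=6 -> lands@15:R; in-air after throw: [b2@10:L b6@11:R b5@12:L b4@13:R b3@15:R b1@16:L]
Beat 10 (L): throw ball2 h=7 -> lands@17:R; in-air after throw: [b6@11:R b5@12:L b4@13:R b3@15:R b1@16:L b2@17:R]
Beat 11 (R): throw ball6 h=3 -> lands@14:L; in-air after throw: [b5@12:L b4@13:R b6@14:L b3@15:R b1@16:L b2@17:R]
Beat 12 (L): throw ball5 h=8 -> lands@20:L; in-air after throw: [b4@13:R b6@14:L b3@15:R b1@16:L b2@17:R b5@20:L]
Beat 13 (R): throw ball4 h=6 -> lands@19:R; in-air after throw: [b6@14:L b3@15:R b1@16:L b2@17:R b4@19:R b5@20:L]
Beat 14 (L): throw ball6 h=7 -> lands@21:R; in-air after throw: [b3@15:R b1@16:L b2@17:R b4@19:R b5@20:L b6@21:R]
Ball 6: thrown@5 h=6 -> first land @11; rethrown@11 h=3 -> second land @14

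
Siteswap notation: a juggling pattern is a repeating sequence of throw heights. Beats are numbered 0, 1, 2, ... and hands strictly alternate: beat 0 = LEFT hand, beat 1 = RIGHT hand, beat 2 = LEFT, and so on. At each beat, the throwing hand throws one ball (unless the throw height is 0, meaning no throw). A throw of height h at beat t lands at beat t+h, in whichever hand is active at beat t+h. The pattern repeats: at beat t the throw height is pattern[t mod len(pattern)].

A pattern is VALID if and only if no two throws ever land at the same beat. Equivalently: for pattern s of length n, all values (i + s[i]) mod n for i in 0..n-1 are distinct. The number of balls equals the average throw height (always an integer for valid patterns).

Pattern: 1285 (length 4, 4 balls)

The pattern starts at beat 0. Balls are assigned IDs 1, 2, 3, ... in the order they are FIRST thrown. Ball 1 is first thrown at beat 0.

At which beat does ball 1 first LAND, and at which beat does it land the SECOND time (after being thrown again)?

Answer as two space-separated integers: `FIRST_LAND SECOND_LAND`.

Answer: 1 3

Derivation:
Beat 0 (L): throw ball1 h=1 -> lands@1:R; in-air after throw: [b1@1:R]
Beat 1 (R): throw ball1 h=2 -> lands@3:R; in-air after throw: [b1@3:R]
Beat 2 (L): throw ball2 h=8 -> lands@10:L; in-air after throw: [b1@3:R b2@10:L]
Beat 3 (R): throw ball1 h=5 -> lands@8:L; in-air after throw: [b1@8:L b2@10:L]
Ball 1: thrown@0 h=1 -> first land @1; rethrown@1 h=2 -> second land @3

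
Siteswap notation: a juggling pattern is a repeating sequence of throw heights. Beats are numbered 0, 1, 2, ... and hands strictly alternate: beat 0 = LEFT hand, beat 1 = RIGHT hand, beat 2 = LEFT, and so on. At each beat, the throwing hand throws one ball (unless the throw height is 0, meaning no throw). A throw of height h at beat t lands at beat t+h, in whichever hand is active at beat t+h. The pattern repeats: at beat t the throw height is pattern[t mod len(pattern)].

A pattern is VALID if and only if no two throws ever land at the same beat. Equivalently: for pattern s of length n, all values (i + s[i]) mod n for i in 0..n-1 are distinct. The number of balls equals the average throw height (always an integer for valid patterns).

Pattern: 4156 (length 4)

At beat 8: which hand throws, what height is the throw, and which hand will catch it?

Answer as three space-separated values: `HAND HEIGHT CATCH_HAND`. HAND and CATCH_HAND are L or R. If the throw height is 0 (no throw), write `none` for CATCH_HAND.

Beat 8: 8 mod 2 = 0, so hand = L
Throw height = pattern[8 mod 4] = pattern[0] = 4
Lands at beat 8+4=12, 12 mod 2 = 0, so catch hand = L

Answer: L 4 L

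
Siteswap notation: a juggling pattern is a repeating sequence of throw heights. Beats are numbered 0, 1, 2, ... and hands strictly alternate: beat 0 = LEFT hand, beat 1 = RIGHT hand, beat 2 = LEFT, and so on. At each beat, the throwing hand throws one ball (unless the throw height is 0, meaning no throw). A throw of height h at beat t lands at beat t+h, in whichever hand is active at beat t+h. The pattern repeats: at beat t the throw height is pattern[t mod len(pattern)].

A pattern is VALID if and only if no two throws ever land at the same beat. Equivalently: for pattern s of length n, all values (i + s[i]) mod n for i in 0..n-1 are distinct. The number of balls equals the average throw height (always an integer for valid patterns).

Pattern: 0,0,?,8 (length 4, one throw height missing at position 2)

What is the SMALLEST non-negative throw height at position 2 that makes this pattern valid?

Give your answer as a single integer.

Answer: 0

Derivation:
i=0: (0 + 0) mod 4 = 0
i=1: (1 + 0) mod 4 = 1
i=2: s[i]=? (unknown)
i=3: (3 + 8) mod 4 = 3
Known residues: [0, 1, 3]; need a permutation of 0..3, so missing residue r = 2
Need (2 + s) mod 4 = 2; smallest s = (2 - 2) mod 4 = 0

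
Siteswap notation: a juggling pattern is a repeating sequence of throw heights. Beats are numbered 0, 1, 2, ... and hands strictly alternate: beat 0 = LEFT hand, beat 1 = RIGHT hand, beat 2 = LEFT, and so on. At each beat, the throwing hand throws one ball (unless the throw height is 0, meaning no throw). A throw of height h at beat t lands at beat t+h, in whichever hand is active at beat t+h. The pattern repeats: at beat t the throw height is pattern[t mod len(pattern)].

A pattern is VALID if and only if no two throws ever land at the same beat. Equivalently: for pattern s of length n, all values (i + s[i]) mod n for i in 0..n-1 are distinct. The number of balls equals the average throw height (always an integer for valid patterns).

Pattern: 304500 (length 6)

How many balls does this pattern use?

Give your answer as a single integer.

Answer: 2

Derivation:
Pattern = [3, 0, 4, 5, 0, 0], length n = 6
  position 0: throw height = 3, running sum = 3
  position 1: throw height = 0, running sum = 3
  position 2: throw height = 4, running sum = 7
  position 3: throw height = 5, running sum = 12
  position 4: throw height = 0, running sum = 12
  position 5: throw height = 0, running sum = 12
Total sum = 12; balls = sum / n = 12 / 6 = 2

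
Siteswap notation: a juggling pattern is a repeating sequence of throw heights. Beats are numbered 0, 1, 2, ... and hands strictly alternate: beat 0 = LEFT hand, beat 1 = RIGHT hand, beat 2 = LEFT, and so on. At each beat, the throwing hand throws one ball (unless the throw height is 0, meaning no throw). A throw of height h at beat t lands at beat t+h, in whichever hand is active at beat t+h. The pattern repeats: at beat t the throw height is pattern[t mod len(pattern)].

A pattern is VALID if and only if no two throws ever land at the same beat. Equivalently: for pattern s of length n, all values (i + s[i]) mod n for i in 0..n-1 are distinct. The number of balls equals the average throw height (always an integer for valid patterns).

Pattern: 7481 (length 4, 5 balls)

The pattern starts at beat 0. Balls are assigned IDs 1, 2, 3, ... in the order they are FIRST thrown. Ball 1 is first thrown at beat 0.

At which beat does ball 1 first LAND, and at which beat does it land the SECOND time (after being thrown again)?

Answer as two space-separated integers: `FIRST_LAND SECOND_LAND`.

Beat 0 (L): throw ball1 h=7 -> lands@7:R; in-air after throw: [b1@7:R]
Beat 1 (R): throw ball2 h=4 -> lands@5:R; in-air after throw: [b2@5:R b1@7:R]
Beat 2 (L): throw ball3 h=8 -> lands@10:L; in-air after throw: [b2@5:R b1@7:R b3@10:L]
Beat 3 (R): throw ball4 h=1 -> lands@4:L; in-air after throw: [b4@4:L b2@5:R b1@7:R b3@10:L]
Beat 4 (L): throw ball4 h=7 -> lands@11:R; in-air after throw: [b2@5:R b1@7:R b3@10:L b4@11:R]
Beat 5 (R): throw ball2 h=4 -> lands@9:R; in-air after throw: [b1@7:R b2@9:R b3@10:L b4@11:R]
Beat 6 (L): throw ball5 h=8 -> lands@14:L; in-air after throw: [b1@7:R b2@9:R b3@10:L b4@11:R b5@14:L]
Beat 7 (R): throw ball1 h=1 -> lands@8:L; in-air after throw: [b1@8:L b2@9:R b3@10:L b4@11:R b5@14:L]
Beat 8 (L): throw ball1 h=7 -> lands@15:R; in-air after throw: [b2@9:R b3@10:L b4@11:R b5@14:L b1@15:R]
Ball 1: thrown@0 h=7 -> first land @7; rethrown@7 h=1 -> second land @8

Answer: 7 8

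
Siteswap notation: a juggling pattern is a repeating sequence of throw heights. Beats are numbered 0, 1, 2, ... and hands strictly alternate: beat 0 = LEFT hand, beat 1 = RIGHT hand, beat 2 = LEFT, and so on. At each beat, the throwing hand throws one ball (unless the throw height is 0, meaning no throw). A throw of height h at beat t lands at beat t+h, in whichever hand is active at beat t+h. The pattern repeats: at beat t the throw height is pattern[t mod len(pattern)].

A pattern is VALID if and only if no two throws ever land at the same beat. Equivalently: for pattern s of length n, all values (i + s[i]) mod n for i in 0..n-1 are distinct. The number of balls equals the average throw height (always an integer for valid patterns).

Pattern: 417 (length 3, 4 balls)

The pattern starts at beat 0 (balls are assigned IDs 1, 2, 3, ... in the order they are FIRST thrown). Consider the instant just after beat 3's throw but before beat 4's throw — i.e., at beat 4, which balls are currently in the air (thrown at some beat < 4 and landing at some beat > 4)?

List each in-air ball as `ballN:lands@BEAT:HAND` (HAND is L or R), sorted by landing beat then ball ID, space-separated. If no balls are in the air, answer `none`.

Answer: ball3:lands@7:R ball2:lands@9:R

Derivation:
Beat 0 (L): throw ball1 h=4 -> lands@4:L; in-air after throw: [b1@4:L]
Beat 1 (R): throw ball2 h=1 -> lands@2:L; in-air after throw: [b2@2:L b1@4:L]
Beat 2 (L): throw ball2 h=7 -> lands@9:R; in-air after throw: [b1@4:L b2@9:R]
Beat 3 (R): throw ball3 h=4 -> lands@7:R; in-air after throw: [b1@4:L b3@7:R b2@9:R]
Beat 4 (L): throw ball1 h=1 -> lands@5:R; in-air after throw: [b1@5:R b3@7:R b2@9:R]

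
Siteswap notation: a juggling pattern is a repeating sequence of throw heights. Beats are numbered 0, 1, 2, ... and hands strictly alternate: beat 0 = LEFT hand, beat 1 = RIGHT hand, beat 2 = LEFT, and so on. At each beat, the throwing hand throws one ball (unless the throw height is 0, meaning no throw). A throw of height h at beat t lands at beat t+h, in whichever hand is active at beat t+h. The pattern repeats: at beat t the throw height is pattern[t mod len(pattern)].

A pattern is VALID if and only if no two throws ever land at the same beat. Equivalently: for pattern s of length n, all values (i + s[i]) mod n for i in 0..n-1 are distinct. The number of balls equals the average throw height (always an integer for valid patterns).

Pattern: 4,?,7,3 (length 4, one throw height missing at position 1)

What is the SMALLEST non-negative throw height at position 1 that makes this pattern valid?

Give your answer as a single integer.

Answer: 2

Derivation:
i=0: (0 + 4) mod 4 = 0
i=1: s[i]=? (unknown)
i=2: (2 + 7) mod 4 = 1
i=3: (3 + 3) mod 4 = 2
Known residues: [0, 1, 2]; need a permutation of 0..3, so missing residue r = 3
Need (1 + s) mod 4 = 3; smallest s = (3 - 1) mod 4 = 2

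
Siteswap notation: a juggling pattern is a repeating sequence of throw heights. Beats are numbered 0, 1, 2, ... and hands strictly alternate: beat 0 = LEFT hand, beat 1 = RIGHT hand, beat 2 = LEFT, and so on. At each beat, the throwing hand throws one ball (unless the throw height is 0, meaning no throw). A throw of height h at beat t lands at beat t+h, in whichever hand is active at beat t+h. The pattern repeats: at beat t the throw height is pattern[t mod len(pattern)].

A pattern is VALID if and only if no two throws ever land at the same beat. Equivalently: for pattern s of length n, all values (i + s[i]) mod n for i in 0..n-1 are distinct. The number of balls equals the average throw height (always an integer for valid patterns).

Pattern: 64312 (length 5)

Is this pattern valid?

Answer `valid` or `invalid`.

i=0: (i + s[i]) mod n = (0 + 6) mod 5 = 1
i=1: (i + s[i]) mod n = (1 + 4) mod 5 = 0
i=2: (i + s[i]) mod n = (2 + 3) mod 5 = 0
i=3: (i + s[i]) mod n = (3 + 1) mod 5 = 4
i=4: (i + s[i]) mod n = (4 + 2) mod 5 = 1
Residues: [1, 0, 0, 4, 1], distinct: False

Answer: invalid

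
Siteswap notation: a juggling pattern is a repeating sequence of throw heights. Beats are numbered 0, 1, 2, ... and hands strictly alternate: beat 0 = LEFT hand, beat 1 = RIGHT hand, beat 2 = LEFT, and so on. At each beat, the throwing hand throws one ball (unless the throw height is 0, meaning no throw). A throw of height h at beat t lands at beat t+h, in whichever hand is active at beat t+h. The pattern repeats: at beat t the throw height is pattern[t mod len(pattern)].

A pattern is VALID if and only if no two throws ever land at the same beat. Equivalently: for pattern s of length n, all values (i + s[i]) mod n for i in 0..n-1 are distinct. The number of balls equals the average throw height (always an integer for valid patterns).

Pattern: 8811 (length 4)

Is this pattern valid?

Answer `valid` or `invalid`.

Answer: invalid

Derivation:
i=0: (i + s[i]) mod n = (0 + 8) mod 4 = 0
i=1: (i + s[i]) mod n = (1 + 8) mod 4 = 1
i=2: (i + s[i]) mod n = (2 + 1) mod 4 = 3
i=3: (i + s[i]) mod n = (3 + 1) mod 4 = 0
Residues: [0, 1, 3, 0], distinct: False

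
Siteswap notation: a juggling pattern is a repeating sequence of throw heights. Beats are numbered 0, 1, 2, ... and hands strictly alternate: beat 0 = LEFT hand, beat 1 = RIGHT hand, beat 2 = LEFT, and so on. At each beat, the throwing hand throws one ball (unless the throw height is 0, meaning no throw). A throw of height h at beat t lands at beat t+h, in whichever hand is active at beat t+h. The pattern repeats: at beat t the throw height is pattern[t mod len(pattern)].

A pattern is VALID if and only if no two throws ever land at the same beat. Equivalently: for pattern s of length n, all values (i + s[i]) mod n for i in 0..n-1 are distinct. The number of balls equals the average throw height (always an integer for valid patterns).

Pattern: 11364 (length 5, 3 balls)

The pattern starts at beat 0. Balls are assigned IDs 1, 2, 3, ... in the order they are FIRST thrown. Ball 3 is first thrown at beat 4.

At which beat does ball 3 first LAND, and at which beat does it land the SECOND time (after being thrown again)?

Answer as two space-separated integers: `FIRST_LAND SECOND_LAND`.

Answer: 8 14

Derivation:
Beat 0 (L): throw ball1 h=1 -> lands@1:R; in-air after throw: [b1@1:R]
Beat 1 (R): throw ball1 h=1 -> lands@2:L; in-air after throw: [b1@2:L]
Beat 2 (L): throw ball1 h=3 -> lands@5:R; in-air after throw: [b1@5:R]
Beat 3 (R): throw ball2 h=6 -> lands@9:R; in-air after throw: [b1@5:R b2@9:R]
Beat 4 (L): throw ball3 h=4 -> lands@8:L; in-air after throw: [b1@5:R b3@8:L b2@9:R]
Beat 5 (R): throw ball1 h=1 -> lands@6:L; in-air after throw: [b1@6:L b3@8:L b2@9:R]
Beat 6 (L): throw ball1 h=1 -> lands@7:R; in-air after throw: [b1@7:R b3@8:L b2@9:R]
Beat 7 (R): throw ball1 h=3 -> lands@10:L; in-air after throw: [b3@8:L b2@9:R b1@10:L]
Beat 8 (L): throw ball3 h=6 -> lands@14:L; in-air after throw: [b2@9:R b1@10:L b3@14:L]
Beat 9 (R): throw ball2 h=4 -> lands@13:R; in-air after throw: [b1@10:L b2@13:R b3@14:L]
Beat 10 (L): throw ball1 h=1 -> lands@11:R; in-air after throw: [b1@11:R b2@13:R b3@14:L]
Beat 11 (R): throw ball1 h=1 -> lands@12:L; in-air after throw: [b1@12:L b2@13:R b3@14:L]
Beat 12 (L): throw ball1 h=3 -> lands@15:R; in-air after throw: [b2@13:R b3@14:L b1@15:R]
Beat 13 (R): throw ball2 h=6 -> lands@19:R; in-air after throw: [b3@14:L b1@15:R b2@19:R]
Beat 14 (L): throw ball3 h=4 -> lands@18:L; in-air after throw: [b1@15:R b3@18:L b2@19:R]
Ball 3: thrown@4 h=4 -> first land @8; rethrown@8 h=6 -> second land @14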